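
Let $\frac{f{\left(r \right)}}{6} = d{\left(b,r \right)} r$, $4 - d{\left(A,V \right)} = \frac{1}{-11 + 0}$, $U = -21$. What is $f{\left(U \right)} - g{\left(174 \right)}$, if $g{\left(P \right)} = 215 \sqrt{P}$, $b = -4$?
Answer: $- \frac{5670}{11} - 215 \sqrt{174} \approx -3351.5$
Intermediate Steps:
$d{\left(A,V \right)} = \frac{45}{11}$ ($d{\left(A,V \right)} = 4 - \frac{1}{-11 + 0} = 4 - \frac{1}{-11} = 4 - - \frac{1}{11} = 4 + \frac{1}{11} = \frac{45}{11}$)
$f{\left(r \right)} = \frac{270 r}{11}$ ($f{\left(r \right)} = 6 \frac{45 r}{11} = \frac{270 r}{11}$)
$f{\left(U \right)} - g{\left(174 \right)} = \frac{270}{11} \left(-21\right) - 215 \sqrt{174} = - \frac{5670}{11} - 215 \sqrt{174}$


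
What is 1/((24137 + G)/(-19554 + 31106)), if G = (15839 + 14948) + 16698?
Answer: 5776/35811 ≈ 0.16129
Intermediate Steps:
G = 47485 (G = 30787 + 16698 = 47485)
1/((24137 + G)/(-19554 + 31106)) = 1/((24137 + 47485)/(-19554 + 31106)) = 1/(71622/11552) = 1/(71622*(1/11552)) = 1/(35811/5776) = 5776/35811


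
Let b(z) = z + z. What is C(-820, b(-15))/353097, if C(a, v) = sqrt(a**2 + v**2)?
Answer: 10*sqrt(6733)/353097 ≈ 0.0023239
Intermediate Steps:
b(z) = 2*z
C(-820, b(-15))/353097 = sqrt((-820)**2 + (2*(-15))**2)/353097 = sqrt(672400 + (-30)**2)*(1/353097) = sqrt(672400 + 900)*(1/353097) = sqrt(673300)*(1/353097) = (10*sqrt(6733))*(1/353097) = 10*sqrt(6733)/353097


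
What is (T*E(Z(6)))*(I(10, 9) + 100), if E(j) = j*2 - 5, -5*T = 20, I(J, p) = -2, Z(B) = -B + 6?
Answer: 1960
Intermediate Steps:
Z(B) = 6 - B
T = -4 (T = -⅕*20 = -4)
E(j) = -5 + 2*j (E(j) = 2*j - 5 = -5 + 2*j)
(T*E(Z(6)))*(I(10, 9) + 100) = (-4*(-5 + 2*(6 - 1*6)))*(-2 + 100) = -4*(-5 + 2*(6 - 6))*98 = -4*(-5 + 2*0)*98 = -4*(-5 + 0)*98 = -4*(-5)*98 = 20*98 = 1960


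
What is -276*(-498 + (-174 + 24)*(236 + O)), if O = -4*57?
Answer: 468648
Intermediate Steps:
O = -228
-276*(-498 + (-174 + 24)*(236 + O)) = -276*(-498 + (-174 + 24)*(236 - 228)) = -276*(-498 - 150*8) = -276*(-498 - 1200) = -276*(-1698) = 468648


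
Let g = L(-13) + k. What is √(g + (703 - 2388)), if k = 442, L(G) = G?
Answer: 2*I*√314 ≈ 35.44*I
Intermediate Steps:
g = 429 (g = -13 + 442 = 429)
√(g + (703 - 2388)) = √(429 + (703 - 2388)) = √(429 - 1685) = √(-1256) = 2*I*√314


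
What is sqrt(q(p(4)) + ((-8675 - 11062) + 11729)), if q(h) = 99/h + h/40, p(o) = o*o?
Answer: I*sqrt(3200565)/20 ≈ 89.451*I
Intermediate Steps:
p(o) = o**2
q(h) = 99/h + h/40 (q(h) = 99/h + h*(1/40) = 99/h + h/40)
sqrt(q(p(4)) + ((-8675 - 11062) + 11729)) = sqrt((99/(4**2) + (1/40)*4**2) + ((-8675 - 11062) + 11729)) = sqrt((99/16 + (1/40)*16) + (-19737 + 11729)) = sqrt((99*(1/16) + 2/5) - 8008) = sqrt((99/16 + 2/5) - 8008) = sqrt(527/80 - 8008) = sqrt(-640113/80) = I*sqrt(3200565)/20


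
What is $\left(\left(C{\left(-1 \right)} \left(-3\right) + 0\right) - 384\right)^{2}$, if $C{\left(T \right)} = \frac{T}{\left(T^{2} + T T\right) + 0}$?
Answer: $\frac{585225}{4} \approx 1.4631 \cdot 10^{5}$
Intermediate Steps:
$C{\left(T \right)} = \frac{1}{2 T}$ ($C{\left(T \right)} = \frac{T}{\left(T^{2} + T^{2}\right) + 0} = \frac{T}{2 T^{2} + 0} = \frac{T}{2 T^{2}} = T \frac{1}{2 T^{2}} = \frac{1}{2 T}$)
$\left(\left(C{\left(-1 \right)} \left(-3\right) + 0\right) - 384\right)^{2} = \left(\left(\frac{1}{2 \left(-1\right)} \left(-3\right) + 0\right) - 384\right)^{2} = \left(\left(\frac{1}{2} \left(-1\right) \left(-3\right) + 0\right) - 384\right)^{2} = \left(\left(\left(- \frac{1}{2}\right) \left(-3\right) + 0\right) - 384\right)^{2} = \left(\left(\frac{3}{2} + 0\right) - 384\right)^{2} = \left(\frac{3}{2} - 384\right)^{2} = \left(- \frac{765}{2}\right)^{2} = \frac{585225}{4}$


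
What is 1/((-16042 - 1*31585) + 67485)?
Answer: 1/19858 ≈ 5.0358e-5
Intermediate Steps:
1/((-16042 - 1*31585) + 67485) = 1/((-16042 - 31585) + 67485) = 1/(-47627 + 67485) = 1/19858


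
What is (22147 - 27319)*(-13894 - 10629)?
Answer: 126832956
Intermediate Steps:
(22147 - 27319)*(-13894 - 10629) = -5172*(-24523) = 126832956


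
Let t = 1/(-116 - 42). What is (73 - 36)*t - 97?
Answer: -15363/158 ≈ -97.234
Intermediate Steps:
t = -1/158 (t = 1/(-158) = -1/158 ≈ -0.0063291)
(73 - 36)*t - 97 = (73 - 36)*(-1/158) - 97 = 37*(-1/158) - 97 = -37/158 - 97 = -15363/158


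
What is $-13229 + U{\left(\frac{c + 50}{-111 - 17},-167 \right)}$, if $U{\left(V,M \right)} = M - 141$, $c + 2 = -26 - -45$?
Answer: $-13537$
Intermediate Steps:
$c = 17$ ($c = -2 - -19 = -2 + \left(-26 + 45\right) = -2 + 19 = 17$)
$U{\left(V,M \right)} = -141 + M$
$-13229 + U{\left(\frac{c + 50}{-111 - 17},-167 \right)} = -13229 - 308 = -13537$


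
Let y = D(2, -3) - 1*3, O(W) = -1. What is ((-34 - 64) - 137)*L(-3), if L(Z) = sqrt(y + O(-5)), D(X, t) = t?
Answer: -235*I*sqrt(7) ≈ -621.75*I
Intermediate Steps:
y = -6 (y = -3 - 1*3 = -3 - 3 = -6)
L(Z) = I*sqrt(7) (L(Z) = sqrt(-6 - 1) = sqrt(-7) = I*sqrt(7))
((-34 - 64) - 137)*L(-3) = ((-34 - 64) - 137)*(I*sqrt(7)) = (-98 - 137)*(I*sqrt(7)) = -235*I*sqrt(7)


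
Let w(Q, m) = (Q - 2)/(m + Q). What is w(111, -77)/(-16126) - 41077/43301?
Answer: -22526581677/23741245484 ≈ -0.94884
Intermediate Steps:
w(Q, m) = (-2 + Q)/(Q + m)
w(111, -77)/(-16126) - 41077/43301 = ((-2 + 111)/(111 - 77))/(-16126) - 41077/43301 = (109/34)*(-1/16126) - 41077*1/43301 = ((1/34)*109)*(-1/16126) - 41077/43301 = (109/34)*(-1/16126) - 41077/43301 = -109/548284 - 41077/43301 = -22526581677/23741245484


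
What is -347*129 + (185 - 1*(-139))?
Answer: -44439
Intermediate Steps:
-347*129 + (185 - 1*(-139)) = -44763 + (185 + 139) = -44763 + 324 = -44439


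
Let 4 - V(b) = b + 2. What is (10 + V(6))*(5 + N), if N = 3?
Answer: 48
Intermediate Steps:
V(b) = 2 - b (V(b) = 4 - (b + 2) = 4 - (2 + b) = 4 + (-2 - b) = 2 - b)
(10 + V(6))*(5 + N) = (10 + (2 - 1*6))*(5 + 3) = (10 + (2 - 6))*8 = (10 - 4)*8 = 6*8 = 48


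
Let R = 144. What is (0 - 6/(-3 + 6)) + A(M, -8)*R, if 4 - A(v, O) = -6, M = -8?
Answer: 1438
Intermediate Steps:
A(v, O) = 10 (A(v, O) = 4 - 1*(-6) = 4 + 6 = 10)
(0 - 6/(-3 + 6)) + A(M, -8)*R = (0 - 6/(-3 + 6)) + 10*144 = (0 - 6/3) + 1440 = (0 + (⅓)*(-6)) + 1440 = (0 - 2) + 1440 = -2 + 1440 = 1438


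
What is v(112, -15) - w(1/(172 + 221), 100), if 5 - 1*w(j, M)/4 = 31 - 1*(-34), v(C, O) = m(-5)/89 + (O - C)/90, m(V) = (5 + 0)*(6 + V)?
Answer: 1911547/8010 ≈ 238.65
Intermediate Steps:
m(V) = 30 + 5*V (m(V) = 5*(6 + V) = 30 + 5*V)
v(C, O) = 5/89 - C/90 + O/90 (v(C, O) = (30 + 5*(-5))/89 + (O - C)/90 = (30 - 25)*(1/89) + (O - C)*(1/90) = 5*(1/89) + (-C/90 + O/90) = 5/89 + (-C/90 + O/90) = 5/89 - C/90 + O/90)
w(j, M) = -240 (w(j, M) = 20 - 4*(31 - 1*(-34)) = 20 - 4*(31 + 34) = 20 - 4*65 = 20 - 260 = -240)
v(112, -15) - w(1/(172 + 221), 100) = (5/89 - 1/90*112 + (1/90)*(-15)) - 1*(-240) = (5/89 - 56/45 - ⅙) + 240 = -10853/8010 + 240 = 1911547/8010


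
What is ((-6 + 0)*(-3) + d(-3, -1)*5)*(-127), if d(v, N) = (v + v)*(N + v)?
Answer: -17526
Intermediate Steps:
d(v, N) = 2*v*(N + v) (d(v, N) = (2*v)*(N + v) = 2*v*(N + v))
((-6 + 0)*(-3) + d(-3, -1)*5)*(-127) = ((-6 + 0)*(-3) + (2*(-3)*(-1 - 3))*5)*(-127) = (-6*(-3) + (2*(-3)*(-4))*5)*(-127) = (18 + 24*5)*(-127) = (18 + 120)*(-127) = 138*(-127) = -17526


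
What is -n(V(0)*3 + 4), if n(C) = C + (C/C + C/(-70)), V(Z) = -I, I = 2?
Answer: 34/35 ≈ 0.97143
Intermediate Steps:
V(Z) = -2 (V(Z) = -1*2 = -2)
n(C) = 1 + 69*C/70 (n(C) = C + (1 + C*(-1/70)) = C + (1 - C/70) = 1 + 69*C/70)
-n(V(0)*3 + 4) = -(1 + 69*(-2*3 + 4)/70) = -(1 + 69*(-6 + 4)/70) = -(1 + (69/70)*(-2)) = -(1 - 69/35) = -1*(-34/35) = 34/35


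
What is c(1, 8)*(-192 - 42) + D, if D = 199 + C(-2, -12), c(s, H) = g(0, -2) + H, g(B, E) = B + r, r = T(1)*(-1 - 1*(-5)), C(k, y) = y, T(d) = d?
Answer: -2621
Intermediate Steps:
r = 4 (r = 1*(-1 - 1*(-5)) = 1*(-1 + 5) = 1*4 = 4)
g(B, E) = 4 + B (g(B, E) = B + 4 = 4 + B)
c(s, H) = 4 + H (c(s, H) = (4 + 0) + H = 4 + H)
D = 187 (D = 199 - 12 = 187)
c(1, 8)*(-192 - 42) + D = (4 + 8)*(-192 - 42) + 187 = 12*(-234) + 187 = -2808 + 187 = -2621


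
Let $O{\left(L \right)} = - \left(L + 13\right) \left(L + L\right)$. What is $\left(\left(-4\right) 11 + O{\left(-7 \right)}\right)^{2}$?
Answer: $1600$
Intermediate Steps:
$O{\left(L \right)} = - 2 L \left(13 + L\right)$ ($O{\left(L \right)} = - \left(13 + L\right) 2 L = - 2 L \left(13 + L\right)$)
$\left(\left(-4\right) 11 + O{\left(-7 \right)}\right)^{2} = \left(\left(-4\right) 11 - - 14 \left(13 - 7\right)\right)^{2} = \left(-44 - \left(-14\right) 6\right)^{2} = \left(-44 + 84\right)^{2} = 40^{2} = 1600$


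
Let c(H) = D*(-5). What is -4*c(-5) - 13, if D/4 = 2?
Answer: 147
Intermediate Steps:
D = 8 (D = 4*2 = 8)
c(H) = -40 (c(H) = 8*(-5) = -40)
-4*c(-5) - 13 = -4*(-40) - 13 = 160 - 13 = 147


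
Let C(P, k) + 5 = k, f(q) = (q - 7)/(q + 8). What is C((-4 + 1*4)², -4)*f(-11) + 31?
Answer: -23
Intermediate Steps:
f(q) = (-7 + q)/(8 + q)
C(P, k) = -5 + k
C((-4 + 1*4)², -4)*f(-11) + 31 = (-5 - 4)*((-7 - 11)/(8 - 11)) + 31 = -9*(-18)/(-3) + 31 = -(-3)*(-18) + 31 = -9*6 + 31 = -54 + 31 = -23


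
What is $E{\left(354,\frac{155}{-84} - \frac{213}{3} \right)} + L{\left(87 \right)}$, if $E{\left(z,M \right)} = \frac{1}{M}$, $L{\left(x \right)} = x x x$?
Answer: $\frac{4029379773}{6119} \approx 6.585 \cdot 10^{5}$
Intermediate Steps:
$L{\left(x \right)} = x^{3}$ ($L{\left(x \right)} = x^{2} x = x^{3}$)
$E{\left(354,\frac{155}{-84} - \frac{213}{3} \right)} + L{\left(87 \right)} = \frac{1}{\frac{155}{-84} - \frac{213}{3}} + 87^{3} = \frac{1}{155 \left(- \frac{1}{84}\right) - 71} + 658503 = \frac{1}{- \frac{155}{84} - 71} + 658503 = \frac{1}{- \frac{6119}{84}} + 658503 = - \frac{84}{6119} + 658503 = \frac{4029379773}{6119}$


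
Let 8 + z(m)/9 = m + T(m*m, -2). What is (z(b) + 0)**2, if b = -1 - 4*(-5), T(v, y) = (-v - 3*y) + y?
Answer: 9696996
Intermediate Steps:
T(v, y) = -v - 2*y
b = 19 (b = -1 + 20 = 19)
z(m) = -36 - 9*m**2 + 9*m (z(m) = -72 + 9*(m + (-m*m - 2*(-2))) = -72 + 9*(m + (-m**2 + 4)) = -72 + 9*(m + (4 - m**2)) = -72 + 9*(4 + m - m**2) = -72 + (36 - 9*m**2 + 9*m) = -36 - 9*m**2 + 9*m)
(z(b) + 0)**2 = ((-36 - 9*19**2 + 9*19) + 0)**2 = ((-36 - 9*361 + 171) + 0)**2 = ((-36 - 3249 + 171) + 0)**2 = (-3114 + 0)**2 = (-3114)**2 = 9696996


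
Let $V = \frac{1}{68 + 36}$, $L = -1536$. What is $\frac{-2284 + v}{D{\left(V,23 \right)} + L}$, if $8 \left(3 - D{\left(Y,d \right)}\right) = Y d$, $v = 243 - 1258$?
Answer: $\frac{2744768}{1275479} \approx 2.152$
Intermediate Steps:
$V = \frac{1}{104} \approx 0.0096154$
$v = -1015$
$D{\left(Y,d \right)} = 3 - \frac{Y d}{8}$
$\frac{-2284 + v}{D{\left(V,23 \right)} + L} = \frac{-2284 - 1015}{\left(3 - \frac{1}{832} \cdot 23\right) - 1536} = - \frac{3299}{\left(3 - \frac{23}{832}\right) - 1536} = - \frac{3299}{\frac{2473}{832} - 1536} = - \frac{3299}{- \frac{1275479}{832}} = \left(-3299\right) \left(- \frac{832}{1275479}\right) = \frac{2744768}{1275479}$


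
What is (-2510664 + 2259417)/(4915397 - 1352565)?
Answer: -251247/3562832 ≈ -0.070519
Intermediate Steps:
(-2510664 + 2259417)/(4915397 - 1352565) = -251247/3562832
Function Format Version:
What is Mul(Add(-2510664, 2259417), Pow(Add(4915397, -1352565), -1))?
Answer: Rational(-251247, 3562832) ≈ -0.070519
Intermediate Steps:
Mul(Add(-2510664, 2259417), Pow(Add(4915397, -1352565), -1)) = Mul(-251247, Pow(3562832, -1)) = Mul(-251247, Rational(1, 3562832)) = Rational(-251247, 3562832)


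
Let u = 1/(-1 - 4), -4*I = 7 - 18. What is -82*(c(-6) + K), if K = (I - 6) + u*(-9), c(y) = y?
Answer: 6109/10 ≈ 610.90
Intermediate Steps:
I = 11/4 (I = -(7 - 18)/4 = -¼*(-11) = 11/4 ≈ 2.7500)
u = -⅕ (u = 1/(-5) = -⅕ ≈ -0.20000)
K = -29/20 (K = (11/4 - 6) - ⅕*(-9) = -13/4 + 9/5 = -29/20 ≈ -1.4500)
-82*(c(-6) + K) = -82*(-6 - 29/20) = -82*(-149/20) = 6109/10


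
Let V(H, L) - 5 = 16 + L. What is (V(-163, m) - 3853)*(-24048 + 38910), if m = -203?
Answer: -59968170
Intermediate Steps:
V(H, L) = 21 + L (V(H, L) = 5 + (16 + L) = 21 + L)
(V(-163, m) - 3853)*(-24048 + 38910) = ((21 - 203) - 3853)*(-24048 + 38910) = (-182 - 3853)*14862 = -4035*14862 = -59968170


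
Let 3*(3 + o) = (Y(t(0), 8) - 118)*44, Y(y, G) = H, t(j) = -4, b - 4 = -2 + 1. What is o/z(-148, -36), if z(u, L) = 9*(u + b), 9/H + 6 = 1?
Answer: 26401/19575 ≈ 1.3487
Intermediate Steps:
b = 3 (b = 4 + (-2 + 1) = 4 - 1 = 3)
H = -9/5 (H = 9/(-6 + 1) = 9/(-5) = 9*(-⅕) = -9/5 ≈ -1.8000)
Y(y, G) = -9/5
z(u, L) = 27 + 9*u (z(u, L) = 9*(u + 3) = 9*(3 + u) = 27 + 9*u)
o = -26401/15 (o = -3 + ((-9/5 - 118)*44)/3 = -3 + (-599/5*44)/3 = -3 + (⅓)*(-26356/5) = -3 - 26356/15 = -26401/15 ≈ -1760.1)
o/z(-148, -36) = -26401/(15*(27 + 9*(-148))) = -26401/(15*(27 - 1332)) = -26401/15/(-1305) = -26401/15*(-1/1305) = 26401/19575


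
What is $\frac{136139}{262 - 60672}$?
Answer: $- \frac{136139}{60410} \approx -2.2536$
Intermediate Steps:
$\frac{136139}{262 - 60672} = \frac{136139}{-60410} = 136139 \left(- \frac{1}{60410}\right) = - \frac{136139}{60410}$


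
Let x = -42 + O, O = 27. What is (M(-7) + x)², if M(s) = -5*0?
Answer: 225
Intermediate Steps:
M(s) = 0
x = -15 (x = -42 + 27 = -15)
(M(-7) + x)² = (0 - 15)² = (-15)² = 225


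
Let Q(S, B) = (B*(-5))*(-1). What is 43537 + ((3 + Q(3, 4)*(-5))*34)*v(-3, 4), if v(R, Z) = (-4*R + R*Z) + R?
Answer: 53431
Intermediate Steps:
v(R, Z) = -3*R + R*Z
Q(S, B) = 5*B (Q(S, B) = -5*B*(-1) = 5*B)
43537 + ((3 + Q(3, 4)*(-5))*34)*v(-3, 4) = 43537 + ((3 + (5*4)*(-5))*34)*(-3*(-3 + 4)) = 43537 + ((3 + 20*(-5))*34)*(-3*1) = 43537 + ((3 - 100)*34)*(-3) = 43537 - 97*34*(-3) = 43537 - 3298*(-3) = 43537 + 9894 = 53431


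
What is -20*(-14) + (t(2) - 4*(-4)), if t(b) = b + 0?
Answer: 298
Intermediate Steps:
t(b) = b
-20*(-14) + (t(2) - 4*(-4)) = -20*(-14) + (2 - 4*(-4)) = 280 + (2 + 16) = 280 + 18 = 298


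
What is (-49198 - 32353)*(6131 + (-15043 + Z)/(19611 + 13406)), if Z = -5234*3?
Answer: -16505635503582/33017 ≈ -4.9991e+8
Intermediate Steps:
Z = -15702
(-49198 - 32353)*(6131 + (-15043 + Z)/(19611 + 13406)) = (-49198 - 32353)*(6131 + (-15043 - 15702)/(19611 + 13406)) = -81551*(6131 - 30745/33017) = -81551*202396482/33017 = -16505635503582/33017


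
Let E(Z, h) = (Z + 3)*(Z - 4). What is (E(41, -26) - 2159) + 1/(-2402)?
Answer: -1275463/2402 ≈ -531.00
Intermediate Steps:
E(Z, h) = (-4 + Z)*(3 + Z) (E(Z, h) = (3 + Z)*(-4 + Z) = (-4 + Z)*(3 + Z))
(E(41, -26) - 2159) + 1/(-2402) = ((-12 + 41**2 - 1*41) - 2159) + 1/(-2402) = ((-12 + 1681 - 41) - 2159) - 1/2402 = (1628 - 2159) - 1/2402 = -531 - 1/2402 = -1275463/2402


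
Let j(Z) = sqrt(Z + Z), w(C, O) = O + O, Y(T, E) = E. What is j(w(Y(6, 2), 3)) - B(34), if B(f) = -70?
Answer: 70 + 2*sqrt(3) ≈ 73.464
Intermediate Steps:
w(C, O) = 2*O
j(Z) = sqrt(2)*sqrt(Z) (j(Z) = sqrt(2*Z) = sqrt(2)*sqrt(Z))
j(w(Y(6, 2), 3)) - B(34) = sqrt(2)*sqrt(2*3) - 1*(-70) = sqrt(2)*sqrt(6) + 70 = 2*sqrt(3) + 70 = 70 + 2*sqrt(3)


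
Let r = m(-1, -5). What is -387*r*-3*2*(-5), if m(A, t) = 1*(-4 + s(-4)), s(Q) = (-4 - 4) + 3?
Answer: 104490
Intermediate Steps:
s(Q) = -5 (s(Q) = -8 + 3 = -5)
m(A, t) = -9 (m(A, t) = 1*(-4 - 5) = 1*(-9) = -9)
r = -9
-387*r*-3*2*(-5) = -(-3483)*-3*2*(-5) = -(-3483)*(-6*(-5)) = -(-3483)*30 = -387*(-270) = 104490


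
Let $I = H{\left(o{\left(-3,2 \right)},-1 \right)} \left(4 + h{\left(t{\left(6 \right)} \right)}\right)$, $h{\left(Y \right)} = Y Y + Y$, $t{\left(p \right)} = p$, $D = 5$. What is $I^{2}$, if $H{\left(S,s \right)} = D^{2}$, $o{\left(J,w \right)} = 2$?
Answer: $1322500$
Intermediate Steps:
$H{\left(S,s \right)} = 25$ ($H{\left(S,s \right)} = 5^{2} = 25$)
$h{\left(Y \right)} = Y + Y^{2}$ ($h{\left(Y \right)} = Y^{2} + Y = Y + Y^{2}$)
$I = 1150$ ($I = 25 \left(4 + 6 \left(1 + 6\right)\right) = 25 \left(4 + 6 \cdot 7\right) = 25 \left(4 + 42\right) = 25 \cdot 46 = 1150$)
$I^{2} = 1150^{2} = 1322500$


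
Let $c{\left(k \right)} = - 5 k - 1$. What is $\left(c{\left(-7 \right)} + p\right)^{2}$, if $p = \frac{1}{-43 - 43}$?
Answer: $\frac{8543929}{7396} \approx 1155.2$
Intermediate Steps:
$c{\left(k \right)} = -1 - 5 k$
$p = - \frac{1}{86}$ ($p = \frac{1}{-86} = - \frac{1}{86} \approx -0.011628$)
$\left(c{\left(-7 \right)} + p\right)^{2} = \left(\left(-1 - -35\right) - \frac{1}{86}\right)^{2} = \left(\left(-1 + 35\right) - \frac{1}{86}\right)^{2} = \left(34 - \frac{1}{86}\right)^{2} = \left(\frac{2923}{86}\right)^{2} = \frac{8543929}{7396}$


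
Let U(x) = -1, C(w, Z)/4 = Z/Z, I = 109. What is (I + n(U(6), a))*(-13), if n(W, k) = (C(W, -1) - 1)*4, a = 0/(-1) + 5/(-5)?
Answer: -1573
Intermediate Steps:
C(w, Z) = 4 (C(w, Z) = 4*(Z/Z) = 4*1 = 4)
a = -1 (a = 0*(-1) + 5*(-⅕) = 0 - 1 = -1)
n(W, k) = 12 (n(W, k) = (4 - 1)*4 = 3*4 = 12)
(I + n(U(6), a))*(-13) = (109 + 12)*(-13) = 121*(-13) = -1573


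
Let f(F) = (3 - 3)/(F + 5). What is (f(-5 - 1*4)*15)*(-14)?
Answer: 0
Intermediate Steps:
f(F) = 0 (f(F) = 0/(5 + F) = 0)
(f(-5 - 1*4)*15)*(-14) = (0*15)*(-14) = 0*(-14) = 0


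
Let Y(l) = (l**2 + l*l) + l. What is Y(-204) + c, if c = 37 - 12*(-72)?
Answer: 83929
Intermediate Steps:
c = 901 (c = 37 + 864 = 901)
Y(l) = l + 2*l**2 (Y(l) = (l**2 + l**2) + l = 2*l**2 + l = l + 2*l**2)
Y(-204) + c = -204*(1 + 2*(-204)) + 901 = -204*(1 - 408) + 901 = -204*(-407) + 901 = 83028 + 901 = 83929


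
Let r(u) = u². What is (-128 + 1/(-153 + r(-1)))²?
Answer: 378574849/23104 ≈ 16386.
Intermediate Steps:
(-128 + 1/(-153 + r(-1)))² = (-128 + 1/(-153 + (-1)²))² = (-128 + 1/(-153 + 1))² = (-128 + 1/(-152))² = (-128 - 1/152)² = (-19457/152)² = 378574849/23104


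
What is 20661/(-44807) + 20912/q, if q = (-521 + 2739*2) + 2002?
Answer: 793224085/311811913 ≈ 2.5439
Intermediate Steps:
q = 6959 (q = (-521 + 5478) + 2002 = 4957 + 2002 = 6959)
20661/(-44807) + 20912/q = 20661/(-44807) + 20912/6959 = 20661*(-1/44807) + 20912*(1/6959) = -20661/44807 + 20912/6959 = 793224085/311811913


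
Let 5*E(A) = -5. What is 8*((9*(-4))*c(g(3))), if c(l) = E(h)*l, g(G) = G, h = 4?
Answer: 864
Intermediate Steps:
E(A) = -1 (E(A) = (⅕)*(-5) = -1)
c(l) = -l
8*((9*(-4))*c(g(3))) = 8*((9*(-4))*(-1*3)) = 8*(-36*(-3)) = 8*108 = 864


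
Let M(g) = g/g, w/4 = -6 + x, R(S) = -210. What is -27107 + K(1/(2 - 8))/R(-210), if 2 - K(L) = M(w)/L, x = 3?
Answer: -2846239/105 ≈ -27107.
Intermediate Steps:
w = -12 (w = 4*(-6 + 3) = 4*(-3) = -12)
M(g) = 1
K(L) = 2 - 1/L
-27107 + K(1/(2 - 8))/R(-210) = -27107 + (2 - 1/(1/(2 - 8)))/(-210) = -27107 + (2 - 1/(1/(-6)))*(-1/210) = -27107 + (2 - 1/(-⅙))*(-1/210) = -27107 + (2 - 1*(-6))*(-1/210) = -27107 + (2 + 6)*(-1/210) = -27107 + 8*(-1/210) = -27107 - 4/105 = -2846239/105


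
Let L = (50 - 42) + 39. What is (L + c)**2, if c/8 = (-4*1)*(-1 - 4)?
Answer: 42849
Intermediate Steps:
c = 160 (c = 8*((-4*1)*(-1 - 4)) = 8*(-4*(-5)) = 8*20 = 160)
L = 47 (L = 8 + 39 = 47)
(L + c)**2 = (47 + 160)**2 = 207**2 = 42849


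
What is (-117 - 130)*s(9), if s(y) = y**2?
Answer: -20007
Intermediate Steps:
(-117 - 130)*s(9) = (-117 - 130)*9**2 = -247*81 = -20007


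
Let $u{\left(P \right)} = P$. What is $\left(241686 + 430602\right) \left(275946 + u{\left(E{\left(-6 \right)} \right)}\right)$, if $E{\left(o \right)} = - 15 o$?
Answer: $185575690368$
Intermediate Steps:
$\left(241686 + 430602\right) \left(275946 + u{\left(E{\left(-6 \right)} \right)}\right) = \left(241686 + 430602\right) \left(275946 - -90\right) = 672288 \left(275946 + 90\right) = 672288 \cdot 276036 = 185575690368$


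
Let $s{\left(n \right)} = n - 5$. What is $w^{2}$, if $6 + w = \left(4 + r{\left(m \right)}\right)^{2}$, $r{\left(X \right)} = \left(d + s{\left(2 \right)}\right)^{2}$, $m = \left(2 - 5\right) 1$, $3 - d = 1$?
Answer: $361$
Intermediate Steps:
$d = 2$ ($d = 3 - 1 = 2$)
$m = -3$ ($m = \left(-3\right) 1 = -3$)
$s{\left(n \right)} = -5 + n$ ($s{\left(n \right)} = n - 5 = -5 + n$)
$r{\left(X \right)} = 1$ ($r{\left(X \right)} = \left(2 + \left(-5 + 2\right)\right)^{2} = \left(2 - 3\right)^{2} = \left(-1\right)^{2} = 1$)
$w = 19$ ($w = -6 + \left(4 + 1\right)^{2} = -6 + 5^{2} = -6 + 25 = 19$)
$w^{2} = 19^{2} = 361$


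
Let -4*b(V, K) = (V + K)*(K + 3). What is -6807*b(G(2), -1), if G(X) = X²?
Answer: 20421/2 ≈ 10211.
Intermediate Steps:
b(V, K) = -(3 + K)*(K + V)/4 (b(V, K) = -(V + K)*(K + 3)/4 = -(K + V)*(3 + K)/4 = -(3 + K)*(K + V)/4)
-6807*b(G(2), -1) = -6807*(-¾*(-1) - ¾*2² - ¼*(-1)² - ¼*(-1)*2²) = -6807*(¾ - ¾*4 - ¼*1 - ¼*(-1)*4) = -6807*(¾ - 3 - ¼ + 1) = -6807*(-3/2) = 20421/2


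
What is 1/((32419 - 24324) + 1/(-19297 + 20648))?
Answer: 1351/10936346 ≈ 0.00012353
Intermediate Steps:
1/((32419 - 24324) + 1/(-19297 + 20648)) = 1/(8095 + 1/1351) = 1/(10936346/1351) = 1351/10936346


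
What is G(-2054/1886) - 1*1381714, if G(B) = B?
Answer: -1302957329/943 ≈ -1.3817e+6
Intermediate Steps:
G(-2054/1886) - 1*1381714 = -2054/1886 - 1*1381714 = -2054*1/1886 - 1381714 = -1027/943 - 1381714 = -1302957329/943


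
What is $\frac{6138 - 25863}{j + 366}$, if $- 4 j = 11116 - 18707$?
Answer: $- \frac{15780}{1811} \approx -8.7134$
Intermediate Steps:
$j = \frac{7591}{4}$ ($j = - \frac{11116 - 18707}{4} = \left(- \frac{1}{4}\right) \left(-7591\right) = \frac{7591}{4} \approx 1897.8$)
$\frac{6138 - 25863}{j + 366} = \frac{6138 - 25863}{\frac{7591}{4} + 366} = - \frac{19725}{\frac{9055}{4}} = \left(-19725\right) \frac{4}{9055} = - \frac{15780}{1811}$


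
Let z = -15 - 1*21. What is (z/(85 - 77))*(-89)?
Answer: 801/2 ≈ 400.50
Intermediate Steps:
z = -36 (z = -15 - 21 = -36)
(z/(85 - 77))*(-89) = -36/(85 - 77)*(-89) = -36/8*(-89) = -36*⅛*(-89) = -9/2*(-89) = 801/2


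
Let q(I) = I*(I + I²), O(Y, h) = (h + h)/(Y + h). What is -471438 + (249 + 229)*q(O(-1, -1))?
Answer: -470482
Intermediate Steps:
O(Y, h) = 2*h/(Y + h) (O(Y, h) = (2*h)/(Y + h) = 2*h/(Y + h))
-471438 + (249 + 229)*q(O(-1, -1)) = -471438 + (249 + 229)*((2*(-1)/(-1 - 1))²*(1 + 2*(-1)/(-1 - 1))) = -471438 + 478*((2*(-1)/(-2))²*(1 + 2*(-1)/(-2))) = -471438 + 478*((2*(-1)*(-½))²*(1 + 2*(-1)*(-½))) = -471438 + 478*(1²*(1 + 1)) = -471438 + 478*(1*2) = -471438 + 478*2 = -471438 + 956 = -470482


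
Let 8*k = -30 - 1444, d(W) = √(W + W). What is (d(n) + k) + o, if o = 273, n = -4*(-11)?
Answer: 355/4 + 2*√22 ≈ 98.131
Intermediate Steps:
n = 44
d(W) = √2*√W (d(W) = √(2*W) = √2*√W)
k = -737/4 (k = (-30 - 1444)/8 = (⅛)*(-1474) = -737/4 ≈ -184.25)
(d(n) + k) + o = (√2*√44 - 737/4) + 273 = (√2*(2*√11) - 737/4) + 273 = (2*√22 - 737/4) + 273 = (-737/4 + 2*√22) + 273 = 355/4 + 2*√22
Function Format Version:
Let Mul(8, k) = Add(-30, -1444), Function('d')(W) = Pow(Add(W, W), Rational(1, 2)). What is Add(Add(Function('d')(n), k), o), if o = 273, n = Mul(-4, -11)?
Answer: Add(Rational(355, 4), Mul(2, Pow(22, Rational(1, 2)))) ≈ 98.131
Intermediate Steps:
n = 44
Function('d')(W) = Mul(Pow(2, Rational(1, 2)), Pow(W, Rational(1, 2))) (Function('d')(W) = Pow(Mul(2, W), Rational(1, 2)) = Mul(Pow(2, Rational(1, 2)), Pow(W, Rational(1, 2))))
k = Rational(-737, 4) (k = Mul(Rational(1, 8), Add(-30, -1444)) = Mul(Rational(1, 8), -1474) = Rational(-737, 4) ≈ -184.25)
Add(Add(Function('d')(n), k), o) = Add(Add(Mul(Pow(2, Rational(1, 2)), Pow(44, Rational(1, 2))), Rational(-737, 4)), 273) = Add(Add(Mul(Pow(2, Rational(1, 2)), Mul(2, Pow(11, Rational(1, 2)))), Rational(-737, 4)), 273) = Add(Add(Mul(2, Pow(22, Rational(1, 2))), Rational(-737, 4)), 273) = Add(Add(Rational(-737, 4), Mul(2, Pow(22, Rational(1, 2)))), 273) = Add(Rational(355, 4), Mul(2, Pow(22, Rational(1, 2))))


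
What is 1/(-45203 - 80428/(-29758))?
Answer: -14879/672535223 ≈ -2.2124e-5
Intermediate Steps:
1/(-45203 - 80428/(-29758)) = 1/(-45203 - 80428*(-1/29758)) = 1/(-45203 + 40214/14879) = 1/(-672535223/14879) = -14879/672535223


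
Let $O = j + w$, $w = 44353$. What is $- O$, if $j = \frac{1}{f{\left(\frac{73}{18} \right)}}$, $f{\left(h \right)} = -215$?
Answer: $- \frac{9535894}{215} \approx -44353.0$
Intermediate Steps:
$j = - \frac{1}{215}$ ($j = \frac{1}{-215} = - \frac{1}{215} \approx -0.0046512$)
$O = \frac{9535894}{215}$ ($O = - \frac{1}{215} + 44353 = \frac{9535894}{215} \approx 44353.0$)
$- O = \left(-1\right) \frac{9535894}{215} = - \frac{9535894}{215}$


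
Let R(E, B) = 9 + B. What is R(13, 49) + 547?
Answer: 605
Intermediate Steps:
R(13, 49) + 547 = (9 + 49) + 547 = 58 + 547 = 605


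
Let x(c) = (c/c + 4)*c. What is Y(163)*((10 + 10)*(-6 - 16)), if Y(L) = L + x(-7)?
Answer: -56320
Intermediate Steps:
x(c) = 5*c (x(c) = (1 + 4)*c = 5*c)
Y(L) = -35 + L (Y(L) = L + 5*(-7) = L - 35 = -35 + L)
Y(163)*((10 + 10)*(-6 - 16)) = (-35 + 163)*((10 + 10)*(-6 - 16)) = 128*(20*(-22)) = 128*(-440) = -56320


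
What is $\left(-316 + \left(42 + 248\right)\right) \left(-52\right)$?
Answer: $1352$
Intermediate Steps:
$\left(-316 + \left(42 + 248\right)\right) \left(-52\right) = \left(-316 + 290\right) \left(-52\right) = \left(-26\right) \left(-52\right) = 1352$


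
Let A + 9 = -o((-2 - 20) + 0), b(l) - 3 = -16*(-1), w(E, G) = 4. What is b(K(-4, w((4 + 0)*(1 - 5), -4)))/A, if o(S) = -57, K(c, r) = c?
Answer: 19/48 ≈ 0.39583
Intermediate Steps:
b(l) = 19 (b(l) = 3 - 16*(-1) = 3 + 16 = 19)
A = 48 (A = -9 - 1*(-57) = -9 + 57 = 48)
b(K(-4, w((4 + 0)*(1 - 5), -4)))/A = 19/48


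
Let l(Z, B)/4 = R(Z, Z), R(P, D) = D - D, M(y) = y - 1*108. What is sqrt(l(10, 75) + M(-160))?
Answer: 2*I*sqrt(67) ≈ 16.371*I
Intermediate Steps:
M(y) = -108 + y (M(y) = y - 108 = -108 + y)
R(P, D) = 0
l(Z, B) = 0 (l(Z, B) = 4*0 = 0)
sqrt(l(10, 75) + M(-160)) = sqrt(0 + (-108 - 160)) = sqrt(0 - 268) = sqrt(-268) = 2*I*sqrt(67)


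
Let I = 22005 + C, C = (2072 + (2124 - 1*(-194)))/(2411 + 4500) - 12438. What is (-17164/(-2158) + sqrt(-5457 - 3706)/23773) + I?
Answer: 71404869435/7456969 + 7*I*sqrt(187)/23773 ≈ 9575.6 + 0.0040266*I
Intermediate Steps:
C = -85954628/6911 (C = (2072 + (2124 + 194))/6911 - 12438 = (2072 + 2318)*(1/6911) - 12438 = 4390*(1/6911) - 12438 = 4390/6911 - 12438 = -85954628/6911 ≈ -12437.)
I = 66121927/6911 (I = 22005 - 85954628/6911 = 66121927/6911 ≈ 9567.6)
(-17164/(-2158) + sqrt(-5457 - 3706)/23773) + I = (-17164/(-2158) + sqrt(-5457 - 3706)/23773) + 66121927/6911 = (-17164*(-1/2158) + sqrt(-9163)*(1/23773)) + 66121927/6911 = (8582/1079 + (7*I*sqrt(187))*(1/23773)) + 66121927/6911 = (8582/1079 + 7*I*sqrt(187)/23773) + 66121927/6911 = 71404869435/7456969 + 7*I*sqrt(187)/23773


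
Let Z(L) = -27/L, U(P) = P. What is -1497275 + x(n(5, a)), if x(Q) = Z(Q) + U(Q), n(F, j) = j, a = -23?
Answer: -34437827/23 ≈ -1.4973e+6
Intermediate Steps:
x(Q) = Q - 27/Q (x(Q) = -27/Q + Q = Q - 27/Q)
-1497275 + x(n(5, a)) = -1497275 + (-23 - 27/(-23)) = -1497275 + (-23 - 27*(-1/23)) = -1497275 + (-23 + 27/23) = -1497275 - 502/23 = -34437827/23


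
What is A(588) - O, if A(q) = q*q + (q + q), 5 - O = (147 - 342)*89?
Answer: 329560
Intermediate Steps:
O = 17360 (O = 5 - (147 - 342)*89 = 5 - (-195)*89 = 5 - 1*(-17355) = 5 + 17355 = 17360)
A(q) = q² + 2*q
A(588) - O = 588*(2 + 588) - 1*17360 = 588*590 - 17360 = 346920 - 17360 = 329560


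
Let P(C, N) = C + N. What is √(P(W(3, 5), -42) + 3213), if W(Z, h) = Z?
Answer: 23*√6 ≈ 56.338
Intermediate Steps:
√(P(W(3, 5), -42) + 3213) = √((3 - 42) + 3213) = √(-39 + 3213) = √3174 = 23*√6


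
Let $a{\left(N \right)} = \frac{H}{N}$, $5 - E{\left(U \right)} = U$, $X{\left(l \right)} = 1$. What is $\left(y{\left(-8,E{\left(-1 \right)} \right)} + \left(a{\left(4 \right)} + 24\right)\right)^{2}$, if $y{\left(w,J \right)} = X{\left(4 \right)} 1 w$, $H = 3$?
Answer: $\frac{4489}{16} \approx 280.56$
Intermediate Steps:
$E{\left(U \right)} = 5 - U$
$a{\left(N \right)} = \frac{3}{N}$
$y{\left(w,J \right)} = w$ ($y{\left(w,J \right)} = 1 \cdot 1 w = 1 w = w$)
$\left(y{\left(-8,E{\left(-1 \right)} \right)} + \left(a{\left(4 \right)} + 24\right)\right)^{2} = \left(-8 + \left(\frac{3}{4} + 24\right)\right)^{2} = \left(-8 + \frac{99}{4}\right)^{2} = \left(\frac{67}{4}\right)^{2} = \frac{4489}{16}$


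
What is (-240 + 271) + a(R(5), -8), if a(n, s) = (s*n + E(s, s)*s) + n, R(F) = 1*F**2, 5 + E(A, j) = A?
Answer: -40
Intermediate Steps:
E(A, j) = -5 + A
R(F) = F**2
a(n, s) = n + n*s + s*(-5 + s) (a(n, s) = (s*n + (-5 + s)*s) + n = (n*s + s*(-5 + s)) + n = n + n*s + s*(-5 + s))
(-240 + 271) + a(R(5), -8) = (-240 + 271) + (5**2 + 5**2*(-8) - 8*(-5 - 8)) = 31 + (25 + 25*(-8) - 8*(-13)) = 31 + (25 - 200 + 104) = 31 - 71 = -40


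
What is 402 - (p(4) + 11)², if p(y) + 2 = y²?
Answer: -223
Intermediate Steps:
p(y) = -2 + y²
402 - (p(4) + 11)² = 402 - ((-2 + 4²) + 11)² = 402 - ((-2 + 16) + 11)² = 402 - (14 + 11)² = 402 - 1*25² = 402 - 1*625 = 402 - 625 = -223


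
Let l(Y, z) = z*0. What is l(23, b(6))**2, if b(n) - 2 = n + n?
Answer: 0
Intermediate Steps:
b(n) = 2 + 2*n (b(n) = 2 + (n + n) = 2 + 2*n)
l(Y, z) = 0
l(23, b(6))**2 = 0**2 = 0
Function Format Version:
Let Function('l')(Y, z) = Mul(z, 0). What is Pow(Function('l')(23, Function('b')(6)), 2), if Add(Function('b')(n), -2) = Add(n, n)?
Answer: 0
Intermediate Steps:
Function('b')(n) = Add(2, Mul(2, n)) (Function('b')(n) = Add(2, Add(n, n)) = Add(2, Mul(2, n)))
Function('l')(Y, z) = 0
Pow(Function('l')(23, Function('b')(6)), 2) = Pow(0, 2) = 0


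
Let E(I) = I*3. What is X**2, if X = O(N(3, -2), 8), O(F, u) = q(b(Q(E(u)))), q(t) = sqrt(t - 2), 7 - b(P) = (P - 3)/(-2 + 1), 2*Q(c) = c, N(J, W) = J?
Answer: 14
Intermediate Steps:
E(I) = 3*I
Q(c) = c/2
b(P) = 4 + P (b(P) = 7 - (P - 3)/(-2 + 1) = 7 - (-3 + P)/(-1) = 7 - (-3 + P)*(-1) = 7 - (3 - P) = 7 + (-3 + P) = 4 + P)
q(t) = sqrt(-2 + t)
O(F, u) = sqrt(2 + 3*u/2) (O(F, u) = sqrt(-2 + (4 + (3*u)/2)) = sqrt(-2 + (4 + 3*u/2)) = sqrt(2 + 3*u/2))
X = sqrt(14) (X = sqrt(8 + 6*8)/2 = sqrt(8 + 48)/2 = sqrt(56)/2 = (2*sqrt(14))/2 = sqrt(14) ≈ 3.7417)
X**2 = (sqrt(14))**2 = 14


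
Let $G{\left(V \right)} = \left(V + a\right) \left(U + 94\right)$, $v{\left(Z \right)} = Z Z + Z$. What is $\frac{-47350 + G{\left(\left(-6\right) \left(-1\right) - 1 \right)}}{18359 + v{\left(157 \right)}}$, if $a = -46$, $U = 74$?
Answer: $- \frac{54238}{43165} \approx -1.2565$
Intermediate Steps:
$v{\left(Z \right)} = Z + Z^{2}$ ($v{\left(Z \right)} = Z^{2} + Z = Z + Z^{2}$)
$G{\left(V \right)} = -7728 + 168 V$ ($G{\left(V \right)} = \left(V - 46\right) \left(74 + 94\right) = \left(-46 + V\right) 168 = -7728 + 168 V$)
$\frac{-47350 + G{\left(\left(-6\right) \left(-1\right) - 1 \right)}}{18359 + v{\left(157 \right)}} = \frac{-47350 - \left(7728 - 168 \left(\left(-6\right) \left(-1\right) - 1\right)\right)}{18359 + 157 \left(1 + 157\right)} = \frac{-47350 - \left(7728 - 168 \left(6 - 1\right)\right)}{18359 + 157 \cdot 158} = \frac{-47350 + \left(-7728 + 168 \cdot 5\right)}{18359 + 24806} = \frac{-47350 + \left(-7728 + 840\right)}{43165} = \left(-47350 - 6888\right) \frac{1}{43165} = \left(-54238\right) \frac{1}{43165} = - \frac{54238}{43165}$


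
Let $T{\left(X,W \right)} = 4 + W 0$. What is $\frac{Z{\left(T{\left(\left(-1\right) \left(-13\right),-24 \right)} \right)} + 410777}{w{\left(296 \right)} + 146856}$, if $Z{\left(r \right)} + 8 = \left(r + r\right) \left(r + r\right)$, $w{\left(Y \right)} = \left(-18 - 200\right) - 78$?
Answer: $\frac{410833}{146560} \approx 2.8032$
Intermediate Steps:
$w{\left(Y \right)} = -296$ ($w{\left(Y \right)} = -218 - 78 = -296$)
$T{\left(X,W \right)} = 4$ ($T{\left(X,W \right)} = 4 + 0 = 4$)
$Z{\left(r \right)} = -8 + 4 r^{2}$ ($Z{\left(r \right)} = -8 + \left(r + r\right) \left(r + r\right) = -8 + 2 r 2 r = -8 + 4 r^{2}$)
$\frac{Z{\left(T{\left(\left(-1\right) \left(-13\right),-24 \right)} \right)} + 410777}{w{\left(296 \right)} + 146856} = \frac{\left(-8 + 4 \cdot 4^{2}\right) + 410777}{-296 + 146856} = \frac{\left(-8 + 4 \cdot 16\right) + 410777}{146560} = \left(\left(-8 + 64\right) + 410777\right) \frac{1}{146560} = \left(56 + 410777\right) \frac{1}{146560} = 410833 \cdot \frac{1}{146560} = \frac{410833}{146560}$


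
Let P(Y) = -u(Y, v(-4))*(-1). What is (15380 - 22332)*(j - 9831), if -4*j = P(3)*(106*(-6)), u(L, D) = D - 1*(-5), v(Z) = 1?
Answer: 61712904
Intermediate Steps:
u(L, D) = 5 + D (u(L, D) = D + 5 = 5 + D)
P(Y) = 6 (P(Y) = -(5 + 1)*(-1) = -1*6*(-1) = -6*(-1) = 6)
j = 954 (j = -3*106*(-6)/2 = -3*(-636)/2 = -¼*(-3816) = 954)
(15380 - 22332)*(j - 9831) = (15380 - 22332)*(954 - 9831) = -6952*(-8877) = 61712904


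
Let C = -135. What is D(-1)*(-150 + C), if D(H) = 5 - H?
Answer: -1710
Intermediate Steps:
D(-1)*(-150 + C) = (5 - 1*(-1))*(-150 - 135) = (5 + 1)*(-285) = 6*(-285) = -1710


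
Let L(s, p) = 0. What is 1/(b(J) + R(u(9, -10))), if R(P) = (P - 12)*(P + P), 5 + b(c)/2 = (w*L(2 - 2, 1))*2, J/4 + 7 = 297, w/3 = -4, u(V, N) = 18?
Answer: 1/206 ≈ 0.0048544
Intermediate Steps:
w = -12 (w = 3*(-4) = -12)
J = 1160 (J = -28 + 4*297 = -28 + 1188 = 1160)
b(c) = -10 (b(c) = -10 + 2*(-12*0*2) = -10 + 2*(0*2) = -10 + 2*0 = -10 + 0 = -10)
R(P) = 2*P*(-12 + P) (R(P) = (-12 + P)*(2*P) = 2*P*(-12 + P))
1/(b(J) + R(u(9, -10))) = 1/(-10 + 2*18*(-12 + 18)) = 1/(-10 + 2*18*6) = 1/(-10 + 216) = 1/206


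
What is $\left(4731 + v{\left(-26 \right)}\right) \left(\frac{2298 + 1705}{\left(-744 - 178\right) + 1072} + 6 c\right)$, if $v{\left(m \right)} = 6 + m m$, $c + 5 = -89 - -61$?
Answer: $- \frac{139097861}{150} \approx -9.2732 \cdot 10^{5}$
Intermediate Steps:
$c = -33$ ($c = -5 - 28 = -33$)
$v{\left(m \right)} = 6 + m^{2}$
$\left(4731 + v{\left(-26 \right)}\right) \left(\frac{2298 + 1705}{\left(-744 - 178\right) + 1072} + 6 c\right) = \left(4731 + \left(6 + \left(-26\right)^{2}\right)\right) \left(\frac{2298 + 1705}{\left(-744 - 178\right) + 1072} + 6 \left(-33\right)\right) = \left(4731 + \left(6 + 676\right)\right) \left(\frac{4003}{-922 + 1072} - 198\right) = \left(4731 + 682\right) \left(\frac{4003}{150} - 198\right) = 5413 \left(4003 \cdot \frac{1}{150} - 198\right) = 5413 \left(\frac{4003}{150} - 198\right) = 5413 \left(- \frac{25697}{150}\right) = - \frac{139097861}{150}$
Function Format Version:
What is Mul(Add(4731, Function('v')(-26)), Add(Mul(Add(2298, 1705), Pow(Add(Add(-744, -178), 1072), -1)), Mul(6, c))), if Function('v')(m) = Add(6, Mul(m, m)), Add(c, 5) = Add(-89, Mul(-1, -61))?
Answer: Rational(-139097861, 150) ≈ -9.2732e+5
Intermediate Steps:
c = -33 (c = Add(-5, Add(-89, Mul(-1, -61))) = Add(-5, Add(-89, 61)) = Add(-5, -28) = -33)
Function('v')(m) = Add(6, Pow(m, 2))
Mul(Add(4731, Function('v')(-26)), Add(Mul(Add(2298, 1705), Pow(Add(Add(-744, -178), 1072), -1)), Mul(6, c))) = Mul(Add(4731, Add(6, Pow(-26, 2))), Add(Mul(Add(2298, 1705), Pow(Add(Add(-744, -178), 1072), -1)), Mul(6, -33))) = Mul(Add(4731, Add(6, 676)), Add(Mul(4003, Pow(Add(-922, 1072), -1)), -198)) = Mul(Add(4731, 682), Add(Mul(4003, Pow(150, -1)), -198)) = Mul(5413, Add(Mul(4003, Rational(1, 150)), -198)) = Mul(5413, Add(Rational(4003, 150), -198)) = Mul(5413, Rational(-25697, 150)) = Rational(-139097861, 150)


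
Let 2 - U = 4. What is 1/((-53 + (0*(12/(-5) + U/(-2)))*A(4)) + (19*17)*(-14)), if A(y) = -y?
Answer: -1/4575 ≈ -0.00021858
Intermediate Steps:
U = -2 (U = 2 - 1*4 = 2 - 4 = -2)
1/((-53 + (0*(12/(-5) + U/(-2)))*A(4)) + (19*17)*(-14)) = 1/((-53 + (0*(12/(-5) - 2/(-2)))*(-1*4)) + (19*17)*(-14)) = 1/((-53 + (0*(12*(-1/5) - 2*(-1/2)))*(-4)) + 323*(-14)) = 1/((-53 + (0*(-12/5 + 1))*(-4)) - 4522) = 1/((-53 + (0*(-7/5))*(-4)) - 4522) = 1/((-53 + 0*(-4)) - 4522) = 1/((-53 + 0) - 4522) = 1/(-53 - 4522) = 1/(-4575) = -1/4575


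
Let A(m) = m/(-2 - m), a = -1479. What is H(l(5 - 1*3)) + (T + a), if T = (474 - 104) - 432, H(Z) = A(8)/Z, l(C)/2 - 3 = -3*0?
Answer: -23117/15 ≈ -1541.1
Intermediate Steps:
l(C) = 6 (l(C) = 6 + 2*(-3*0) = 6 + 2*0 = 6 + 0 = 6)
H(Z) = -4/(5*Z) (H(Z) = (-1*8/(2 + 8))/Z = (-1*8/10)/Z = (-1*8*⅒)/Z = -4/(5*Z))
T = -62 (T = 370 - 432 = -62)
H(l(5 - 1*3)) + (T + a) = -⅘/6 + (-62 - 1479) = -⅘*⅙ - 1541 = -2/15 - 1541 = -23117/15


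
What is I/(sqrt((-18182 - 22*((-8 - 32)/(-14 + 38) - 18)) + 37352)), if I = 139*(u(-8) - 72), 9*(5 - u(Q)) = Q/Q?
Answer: -20989*sqrt(44106)/66159 ≈ -66.627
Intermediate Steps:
u(Q) = 44/9 (u(Q) = 5 - Q/(9*Q) = 5 - 1/9*1 = 5 - 1/9 = 44/9)
I = -83956/9 (I = 139*(44/9 - 72) = 139*(-604/9) = -83956/9 ≈ -9328.4)
I/(sqrt((-18182 - 22*((-8 - 32)/(-14 + 38) - 18)) + 37352)) = -83956/(9*sqrt((-18182 - 22*((-8 - 32)/(-14 + 38) - 18)) + 37352)) = -83956/(9*sqrt((-18182 - 22*(-40/24 - 18)) + 37352)) = -83956/(9*sqrt((-18182 - 22*(-40*1/24 - 18)) + 37352)) = -83956/(9*sqrt((-18182 - 22*(-5/3 - 18)) + 37352)) = -83956/(9*sqrt((-18182 - 22*(-59/3)) + 37352)) = -83956/(9*sqrt((-18182 + 1298/3) + 37352)) = -83956/(9*sqrt(-53248/3 + 37352)) = -83956*sqrt(44106)/29404/9 = -20989*sqrt(44106)/66159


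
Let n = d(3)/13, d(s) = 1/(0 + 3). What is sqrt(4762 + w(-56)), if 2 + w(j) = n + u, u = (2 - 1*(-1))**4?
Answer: 40*sqrt(4602)/39 ≈ 69.578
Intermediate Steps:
d(s) = 1/3
n = 1/39 (n = (1/3)/13 = (1/3)*(1/13) = 1/39 ≈ 0.025641)
u = 81 (u = (2 + 1)**4 = 3**4 = 81)
w(j) = 3082/39 (w(j) = -2 + (1/39 + 81) = -2 + 3160/39 = 3082/39)
sqrt(4762 + w(-56)) = sqrt(4762 + 3082/39) = sqrt(188800/39) = 40*sqrt(4602)/39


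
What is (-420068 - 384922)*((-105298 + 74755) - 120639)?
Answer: 121699998180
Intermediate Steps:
(-420068 - 384922)*((-105298 + 74755) - 120639) = -804990*(-30543 - 120639) = -804990*(-151182) = 121699998180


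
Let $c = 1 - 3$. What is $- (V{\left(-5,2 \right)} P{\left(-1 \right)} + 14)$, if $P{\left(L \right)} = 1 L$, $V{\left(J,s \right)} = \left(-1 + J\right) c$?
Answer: $-2$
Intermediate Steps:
$c = -2$
$V{\left(J,s \right)} = 2 - 2 J$ ($V{\left(J,s \right)} = \left(-1 + J\right) \left(-2\right) = 2 - 2 J$)
$P{\left(L \right)} = L$
$- (V{\left(-5,2 \right)} P{\left(-1 \right)} + 14) = - (\left(2 - -10\right) \left(-1\right) + 14) = - (\left(2 + 10\right) \left(-1\right) + 14) = - (12 \left(-1\right) + 14) = - (-12 + 14) = \left(-1\right) 2 = -2$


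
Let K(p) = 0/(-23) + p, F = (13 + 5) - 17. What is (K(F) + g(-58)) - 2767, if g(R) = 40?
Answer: -2726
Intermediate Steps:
F = 1 (F = 18 - 17 = 1)
K(p) = p (K(p) = 0*(-1/23) + p = 0 + p = p)
(K(F) + g(-58)) - 2767 = (1 + 40) - 2767 = 41 - 2767 = -2726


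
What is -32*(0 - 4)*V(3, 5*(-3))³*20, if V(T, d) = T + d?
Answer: -4423680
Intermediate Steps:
-32*(0 - 4)*V(3, 5*(-3))³*20 = -32*(0 - 4)*(3 + 5*(-3))³*20 = -(-128)*(3 - 15)³*20 = -(-128)*(-12)³*20 = -(-128)*(-1728)*20 = -32*6912*20 = -221184*20 = -4423680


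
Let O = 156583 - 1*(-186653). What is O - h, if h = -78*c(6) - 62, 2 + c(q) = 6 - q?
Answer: 343142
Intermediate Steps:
c(q) = 4 - q (c(q) = -2 + (6 - q) = 4 - q)
O = 343236 (O = 156583 + 186653 = 343236)
h = 94 (h = -78*(4 - 1*6) - 62 = -78*(4 - 6) - 62 = -78*(-2) - 62 = 156 - 62 = 94)
O - h = 343236 - 1*94 = 343236 - 94 = 343142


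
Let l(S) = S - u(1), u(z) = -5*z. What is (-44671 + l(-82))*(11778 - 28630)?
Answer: 754093296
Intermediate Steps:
l(S) = 5 + S (l(S) = S - (-5) = S - 1*(-5) = S + 5 = 5 + S)
(-44671 + l(-82))*(11778 - 28630) = (-44671 + (5 - 82))*(11778 - 28630) = (-44671 - 77)*(-16852) = -44748*(-16852) = 754093296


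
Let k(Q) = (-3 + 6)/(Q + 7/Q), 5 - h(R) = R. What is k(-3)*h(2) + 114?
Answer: 1797/16 ≈ 112.31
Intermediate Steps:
h(R) = 5 - R
k(Q) = 3/(Q + 7/Q)
k(-3)*h(2) + 114 = (3*(-3)/(7 + (-3)²))*(5 - 1*2) + 114 = (3*(-3)/(7 + 9))*(5 - 2) + 114 = (3*(-3)/16)*3 + 114 = (3*(-3)*(1/16))*3 + 114 = -9/16*3 + 114 = -27/16 + 114 = 1797/16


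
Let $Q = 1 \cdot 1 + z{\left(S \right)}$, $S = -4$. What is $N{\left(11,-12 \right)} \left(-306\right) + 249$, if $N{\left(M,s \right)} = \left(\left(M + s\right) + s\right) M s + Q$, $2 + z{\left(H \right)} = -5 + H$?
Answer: $-521787$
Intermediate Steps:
$z{\left(H \right)} = -7 + H$ ($z{\left(H \right)} = -2 + \left(-5 + H\right) = -7 + H$)
$Q = -10$ ($Q = 1 \cdot 1 - 11 = 1 - 11 = -10$)
$N{\left(M,s \right)} = -10 + M s \left(M + 2 s\right)$ ($N{\left(M,s \right)} = \left(\left(M + s\right) + s\right) M s - 10 = \left(M + 2 s\right) M s - 10 = M \left(M + 2 s\right) s - 10 = M s \left(M + 2 s\right) - 10 = -10 + M s \left(M + 2 s\right)$)
$N{\left(11,-12 \right)} \left(-306\right) + 249 = \left(-10 - 12 \cdot 11^{2} + 2 \cdot 11 \left(-12\right)^{2}\right) \left(-306\right) + 249 = \left(-10 - 1452 + 2 \cdot 11 \cdot 144\right) \left(-306\right) + 249 = \left(-10 - 1452 + 3168\right) \left(-306\right) + 249 = 1706 \left(-306\right) + 249 = -522036 + 249 = -521787$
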